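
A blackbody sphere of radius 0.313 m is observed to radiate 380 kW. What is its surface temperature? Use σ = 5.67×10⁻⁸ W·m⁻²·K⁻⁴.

T ≈ 1530 K

A = 4πr² = 4π × (0.313)² = 1.23 m².
From P = σAT⁴, T = (P / σA)^(1/4) = (3.80×10^5 / (5.67×10⁻⁸ × 1.23))^(1/4).
T = (5.44×10^12)^(1/4) = 1530 K.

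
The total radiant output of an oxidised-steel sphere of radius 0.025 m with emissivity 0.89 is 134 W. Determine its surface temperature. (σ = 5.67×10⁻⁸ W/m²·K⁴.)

T ≈ 763 K

A = 4πr² = 4π × (0.025)² = 7.85×10^-3 m².
From P = εσAT⁴, T = (P / εσA)^(1/4) = (134 / (0.89 × 5.67×10⁻⁸ × 7.85×10^-3))^(1/4).
T = (3.38×10^11)^(1/4) = 763 K.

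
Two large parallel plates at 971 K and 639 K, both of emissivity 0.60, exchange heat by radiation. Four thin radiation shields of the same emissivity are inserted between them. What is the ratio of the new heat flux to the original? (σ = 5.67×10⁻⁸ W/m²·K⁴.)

With N identical shields there are N+1 = 5 gaps in series, each with the same radiative resistance, so the flux falls to 1/(N+1) of its unshielded value.

ratio ≈ 0.200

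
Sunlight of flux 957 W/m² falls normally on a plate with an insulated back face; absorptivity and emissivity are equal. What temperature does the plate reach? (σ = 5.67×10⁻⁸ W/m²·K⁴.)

T ≈ 360 K

Absorbed flux αS = emitted flux εσT⁴ (one radiating face); with α = ε, T = (S/σ)^(1/4).
T = (957 / 5.67×10⁻⁸)^(1/4) = (1.69×10^10)^(1/4).
T = 360 K.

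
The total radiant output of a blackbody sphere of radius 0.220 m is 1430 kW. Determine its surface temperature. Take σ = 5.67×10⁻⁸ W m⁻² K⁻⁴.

A = 4πr² = 4π × (0.220)² = 0.608 m².
From P = σAT⁴, T = (P / σA)^(1/4) = (1.43×10^6 / (5.67×10⁻⁸ × 0.608))^(1/4).
T = (4.15×10^13)^(1/4) = 2540 K.

T ≈ 2540 K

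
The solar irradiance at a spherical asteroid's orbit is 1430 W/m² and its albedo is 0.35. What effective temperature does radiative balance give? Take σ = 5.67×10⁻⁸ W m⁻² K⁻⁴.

Power absorbed = (1−a)S·πR²; power emitted = 4πR²σT⁴. Equating and cancelling πR²:
T = ((1−a)S / 4σ)^(1/4) = (930 / (4 × 5.67×10⁻⁸))^(1/4) = (4.10×10^9)^(1/4).
T = 253 K.

T ≈ 253 K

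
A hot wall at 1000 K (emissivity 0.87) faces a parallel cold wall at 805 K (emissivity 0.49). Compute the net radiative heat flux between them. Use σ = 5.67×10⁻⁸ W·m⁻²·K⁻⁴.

q ≈ 15000 W/m²

For two large parallel gray plates, q = σ(T₁⁴ − T₂⁴) / (1/ε₁ + 1/ε₂ − 1).
1/ε₁ + 1/ε₂ − 1 = 1/0.87 + 1/0.49 − 1 = 2.190.
T₁⁴ − T₂⁴ = 1.00×10^12 − 4.20×10^11 = 5.80×10^11 K⁴.
q = 5.67×10⁻⁸ × 5.80×10^11 / 2.190 = 15000 W/m².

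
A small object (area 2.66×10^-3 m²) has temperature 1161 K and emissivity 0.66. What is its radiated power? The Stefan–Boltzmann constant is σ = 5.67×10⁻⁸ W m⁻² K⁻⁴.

P ≈ 181 W

Stefan–Boltzmann: P = εσAT⁴ = 0.66 × 5.67×10⁻⁸ × 2.66×10^-3 × (1161)⁴ = 0.66 × 5.67×10⁻⁸ × 2.66×10^-3 × 1.82×10^12.
P = 181 W.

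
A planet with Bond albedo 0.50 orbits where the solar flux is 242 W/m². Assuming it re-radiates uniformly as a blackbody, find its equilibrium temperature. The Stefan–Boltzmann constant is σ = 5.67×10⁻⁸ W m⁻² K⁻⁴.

Power absorbed = (1−a)S·πR²; power emitted = 4πR²σT⁴. Equating and cancelling πR²:
T = ((1−a)S / 4σ)^(1/4) = (121 / (4 × 5.67×10⁻⁸))^(1/4) = (5.34×10^8)^(1/4).
T = 152 K.

T ≈ 152 K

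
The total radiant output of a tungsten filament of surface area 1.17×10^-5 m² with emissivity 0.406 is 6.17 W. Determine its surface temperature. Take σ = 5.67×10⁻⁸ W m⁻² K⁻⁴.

T ≈ 2190 K

From P = εσAT⁴, T = (P / εσA)^(1/4) = (6.17 / (0.406 × 5.67×10⁻⁸ × 1.17×10^-5))^(1/4).
T = (2.29×10^13)^(1/4) = 2190 K.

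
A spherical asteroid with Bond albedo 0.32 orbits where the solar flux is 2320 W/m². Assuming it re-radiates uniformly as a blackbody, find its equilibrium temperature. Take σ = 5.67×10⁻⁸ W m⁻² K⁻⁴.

Power absorbed = (1−a)S·πR²; power emitted = 4πR²σT⁴. Equating and cancelling πR²:
T = ((1−a)S / 4σ)^(1/4) = (1580 / (4 × 5.67×10⁻⁸))^(1/4) = (6.96×10^9)^(1/4).
T = 289 K.

T ≈ 289 K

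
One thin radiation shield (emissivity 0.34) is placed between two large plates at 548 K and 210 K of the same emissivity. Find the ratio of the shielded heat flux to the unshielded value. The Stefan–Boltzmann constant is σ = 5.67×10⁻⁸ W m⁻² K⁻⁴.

With N identical shields there are N+1 = 2 gaps in series, each with the same radiative resistance, so the flux falls to 1/(N+1) of its unshielded value.

ratio ≈ 0.500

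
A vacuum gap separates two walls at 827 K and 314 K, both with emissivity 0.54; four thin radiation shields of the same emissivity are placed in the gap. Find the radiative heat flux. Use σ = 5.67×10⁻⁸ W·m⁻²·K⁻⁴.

q ≈ 1920 W/m²

Each of the 5 gaps contributes resistance (2/ε − 1) = 2/0.54 − 1 = 2.704; total = 13.52.
q = σ(T₁⁴ − T₂⁴) / 13.52 = 5.67×10⁻⁸ × 4.58×10^11 / 13.52 = 1920 W/m².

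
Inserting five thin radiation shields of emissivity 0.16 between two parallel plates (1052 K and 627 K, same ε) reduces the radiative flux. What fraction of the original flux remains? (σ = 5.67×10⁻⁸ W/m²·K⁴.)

ratio ≈ 0.167

With N identical shields there are N+1 = 6 gaps in series, each with the same radiative resistance, so the flux falls to 1/(N+1) of its unshielded value.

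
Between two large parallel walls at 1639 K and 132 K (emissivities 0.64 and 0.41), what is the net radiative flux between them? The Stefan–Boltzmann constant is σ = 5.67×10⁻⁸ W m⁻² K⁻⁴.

For two large parallel gray plates, q = σ(T₁⁴ − T₂⁴) / (1/ε₁ + 1/ε₂ − 1).
1/ε₁ + 1/ε₂ − 1 = 1/0.64 + 1/0.41 − 1 = 3.002.
T₁⁴ − T₂⁴ = 7.22×10^12 − 3.04×10^8 = 7.22×10^12 K⁴.
q = 5.67×10⁻⁸ × 7.22×10^12 / 3.002 = 1.36×10^5 W/m².

q ≈ 1.36×10^5 W/m²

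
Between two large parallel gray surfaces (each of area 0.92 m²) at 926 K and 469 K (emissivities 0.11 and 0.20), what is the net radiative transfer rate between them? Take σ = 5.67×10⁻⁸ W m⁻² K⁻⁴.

For two large parallel gray plates, q = σ(T₁⁴ − T₂⁴) / (1/ε₁ + 1/ε₂ − 1).
1/ε₁ + 1/ε₂ − 1 = 1/0.11 + 1/0.20 − 1 = 13.09.
T₁⁴ − T₂⁴ = 7.35×10^11 − 4.84×10^10 = 6.87×10^11 K⁴.
q = 5.67×10⁻⁸ × 6.87×10^11 / 13.09 = 2980 W/m².
Q = q·A = 2980 × 0.92 = 2740 W.

Q ≈ 2740 W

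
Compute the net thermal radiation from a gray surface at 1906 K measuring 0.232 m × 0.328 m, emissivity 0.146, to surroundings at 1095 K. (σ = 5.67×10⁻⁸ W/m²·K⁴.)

Q ≈ 7410 W

A = 0.232 × 0.328 = 0.0761 m².
Q = εσA(T⁴ − T_s⁴). T⁴ − T_s⁴ = (1906)⁴ − (1095)⁴ = 1.32×10^13 − 1.44×10^12 = 1.18×10^13 K⁴.
Q = 0.146 × 5.67×10⁻⁸ × 0.0761 × 1.18×10^13 = 7410 W.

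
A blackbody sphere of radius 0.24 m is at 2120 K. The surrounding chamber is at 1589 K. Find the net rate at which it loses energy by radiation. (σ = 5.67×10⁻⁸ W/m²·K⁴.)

A = 4πr² = 4π × (0.24)² = 0.724 m².
Q = σA(T⁴ − T_s⁴). T⁴ − T_s⁴ = (2120)⁴ − (1589)⁴ = 2.02×10^13 − 6.38×10^12 = 1.38×10^13 K⁴.
Q = 5.67×10⁻⁸ × 0.724 × 1.38×10^13 = 5.67×10^5 W.

Q ≈ 5.67×10^5 W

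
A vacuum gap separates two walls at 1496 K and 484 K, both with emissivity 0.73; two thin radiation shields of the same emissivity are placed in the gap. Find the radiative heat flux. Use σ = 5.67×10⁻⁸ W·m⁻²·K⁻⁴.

Each of the 3 gaps contributes resistance (2/ε − 1) = 2/0.73 − 1 = 1.740; total = 5.219.
q = σ(T₁⁴ − T₂⁴) / 5.219 = 5.67×10⁻⁸ × 4.95×10^12 / 5.219 = 53800 W/m².

q ≈ 53800 W/m²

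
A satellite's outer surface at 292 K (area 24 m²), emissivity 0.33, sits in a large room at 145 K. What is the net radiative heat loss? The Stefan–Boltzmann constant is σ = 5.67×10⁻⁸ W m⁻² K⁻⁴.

Q = εσA(T⁴ − T_s⁴). T⁴ − T_s⁴ = (292)⁴ − (145)⁴ = 7.27×10^9 − 4.42×10^8 = 6.83×10^9 K⁴.
Q = 0.33 × 5.67×10⁻⁸ × 24.0 × 6.83×10^9 = 3070 W.

Q ≈ 3070 W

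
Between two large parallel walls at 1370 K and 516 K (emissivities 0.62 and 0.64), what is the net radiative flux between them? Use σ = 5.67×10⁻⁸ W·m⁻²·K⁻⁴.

q ≈ 90000 W/m²

For two large parallel gray plates, q = σ(T₁⁴ − T₂⁴) / (1/ε₁ + 1/ε₂ − 1).
1/ε₁ + 1/ε₂ − 1 = 1/0.62 + 1/0.64 − 1 = 2.175.
T₁⁴ − T₂⁴ = 3.52×10^12 − 7.09×10^10 = 3.45×10^12 K⁴.
q = 5.67×10⁻⁸ × 3.45×10^12 / 2.175 = 90000 W/m².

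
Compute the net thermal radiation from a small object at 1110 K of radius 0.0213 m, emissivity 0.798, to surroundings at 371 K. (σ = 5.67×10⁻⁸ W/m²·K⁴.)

A = 4πr² = 4π × (0.0213)² = 5.70×10^-3 m².
Q = εσA(T⁴ − T_s⁴). T⁴ − T_s⁴ = (1110)⁴ − (371)⁴ = 1.52×10^12 − 1.89×10^10 = 1.50×10^12 K⁴.
Q = 0.798 × 5.67×10⁻⁸ × 5.70×10^-3 × 1.50×10^12 = 387 W.

Q ≈ 387 W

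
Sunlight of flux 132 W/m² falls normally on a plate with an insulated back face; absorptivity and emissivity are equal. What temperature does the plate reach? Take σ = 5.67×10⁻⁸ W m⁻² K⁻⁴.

Absorbed flux αS = emitted flux εσT⁴ (one radiating face); with α = ε, T = (S/σ)^(1/4).
T = (132 / 5.67×10⁻⁸)^(1/4) = (2.33×10^9)^(1/4).
T = 220 K.

T ≈ 220 K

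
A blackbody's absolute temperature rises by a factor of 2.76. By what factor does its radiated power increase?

P ∝ T⁴, so the power scales as (2.76)⁴ = 58.0.

factor ≈ 58.0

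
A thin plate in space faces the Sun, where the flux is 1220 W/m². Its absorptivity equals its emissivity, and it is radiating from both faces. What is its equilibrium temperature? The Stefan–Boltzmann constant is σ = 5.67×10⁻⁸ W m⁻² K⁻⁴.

Absorbed flux αS = emitted flux 2εσT⁴ per unit area; with α = ε this gives T = (S/2σ)^(1/4).
T = (1220 / (2 × 5.67×10⁻⁸))^(1/4) = (1.08×10^10)^(1/4).
T = 322 K.

T ≈ 322 K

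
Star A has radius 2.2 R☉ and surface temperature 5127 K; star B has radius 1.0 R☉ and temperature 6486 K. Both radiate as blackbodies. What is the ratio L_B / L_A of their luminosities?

L = 4πR²σT⁴ ∝ R²T⁴, so L_B/L_A = (1.0/2.2)² × (6486/5127)⁴ = 0.207 × 2.56 = 0.529.

L_B/L_A ≈ 0.529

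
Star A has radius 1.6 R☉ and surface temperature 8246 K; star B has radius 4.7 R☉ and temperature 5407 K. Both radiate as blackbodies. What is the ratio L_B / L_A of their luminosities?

L_B/L_A ≈ 1.60

L = 4πR²σT⁴ ∝ R²T⁴, so L_B/L_A = (4.7/1.6)² × (5407/8246)⁴ = 8.63 × 0.185 = 1.60.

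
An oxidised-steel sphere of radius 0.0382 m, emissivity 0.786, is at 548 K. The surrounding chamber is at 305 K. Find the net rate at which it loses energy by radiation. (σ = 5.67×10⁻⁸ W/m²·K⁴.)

A = 4πr² = 4π × (0.0382)² = 0.0183 m².
Q = εσA(T⁴ − T_s⁴). T⁴ − T_s⁴ = (548)⁴ − (305)⁴ = 9.02×10^10 − 8.65×10^9 = 8.15×10^10 K⁴.
Q = 0.786 × 5.67×10⁻⁸ × 0.0183 × 8.15×10^10 = 66.6 W.

Q ≈ 66.6 W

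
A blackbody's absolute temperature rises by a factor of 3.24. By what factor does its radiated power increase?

P ∝ T⁴, so the power scales as (3.24)⁴ = 110.

factor ≈ 110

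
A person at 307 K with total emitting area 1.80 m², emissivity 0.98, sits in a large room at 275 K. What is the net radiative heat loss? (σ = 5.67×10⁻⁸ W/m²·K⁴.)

Q ≈ 316 W

Q = εσA(T⁴ − T_s⁴). T⁴ − T_s⁴ = (307)⁴ − (275)⁴ = 8.88×10^9 − 5.72×10^9 = 3.16×10^9 K⁴.
Q = 0.98 × 5.67×10⁻⁸ × 1.80 × 3.16×10^9 = 316 W.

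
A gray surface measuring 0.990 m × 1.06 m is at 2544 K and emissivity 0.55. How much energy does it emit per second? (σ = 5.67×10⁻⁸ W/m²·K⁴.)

A = 0.990 × 1.06 = 1.05 m².
Stefan–Boltzmann: P = εσAT⁴ = 0.55 × 5.67×10⁻⁸ × 1.05 × (2544)⁴ = 0.55 × 5.67×10⁻⁸ × 1.05 × 4.19×10^13.
P = 1.37×10^6 W.

P ≈ 1.37×10^6 W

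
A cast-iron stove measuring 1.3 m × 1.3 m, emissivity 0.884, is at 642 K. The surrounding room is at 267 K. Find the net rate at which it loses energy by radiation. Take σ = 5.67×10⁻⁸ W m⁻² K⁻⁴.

A = 1.3 × 1.3 = 1.69 m².
Q = εσA(T⁴ − T_s⁴). T⁴ − T_s⁴ = (642)⁴ − (267)⁴ = 1.70×10^11 − 5.08×10^9 = 1.65×10^11 K⁴.
Q = 0.884 × 5.67×10⁻⁸ × 1.69 × 1.65×10^11 = 14000 W.

Q ≈ 14000 W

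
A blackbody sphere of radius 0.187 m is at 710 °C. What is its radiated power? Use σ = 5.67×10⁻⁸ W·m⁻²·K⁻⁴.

P ≈ 23300 W

A = 4πr² = 4π × (0.187)² = 0.439 m².
710 °C = 983 K.
P = σAT⁴ = 5.67×10⁻⁸ × 0.439 × (983)⁴ = 5.67×10⁻⁸ × 0.439 × 9.34×10^11.
P = 23300 W.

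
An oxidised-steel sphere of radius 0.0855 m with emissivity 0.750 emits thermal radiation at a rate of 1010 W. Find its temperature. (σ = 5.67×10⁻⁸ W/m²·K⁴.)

T ≈ 713 K

A = 4πr² = 4π × (0.0855)² = 0.0919 m².
From P = εσAT⁴, T = (P / εσA)^(1/4) = (1010 / (0.750 × 5.67×10⁻⁸ × 0.0919))^(1/4).
T = (2.59×10^11)^(1/4) = 713 K.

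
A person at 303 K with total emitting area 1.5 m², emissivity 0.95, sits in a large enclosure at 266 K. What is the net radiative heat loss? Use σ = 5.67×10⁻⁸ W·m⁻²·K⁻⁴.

Q = εσA(T⁴ − T_s⁴). T⁴ − T_s⁴ = (303)⁴ − (266)⁴ = 8.43×10^9 − 5.01×10^9 = 3.42×10^9 K⁴.
Q = 0.95 × 5.67×10⁻⁸ × 1.50 × 3.42×10^9 = 277 W.

Q ≈ 277 W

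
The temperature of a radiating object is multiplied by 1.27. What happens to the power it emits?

factor ≈ 2.60

P ∝ T⁴, so the power scales as (1.27)⁴ = 2.60.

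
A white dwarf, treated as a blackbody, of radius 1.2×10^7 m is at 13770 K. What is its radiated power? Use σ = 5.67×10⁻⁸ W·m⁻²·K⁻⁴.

P ≈ 3.69×10^24 W

A = 4πr² = 4π × (1.2×10^7)² = 1.81×10^15 m².
P = σAT⁴ = 5.67×10⁻⁸ × 1.81×10^15 × (13770)⁴ = 5.67×10⁻⁸ × 1.81×10^15 × 3.60×10^16.
P = 3.69×10^24 W.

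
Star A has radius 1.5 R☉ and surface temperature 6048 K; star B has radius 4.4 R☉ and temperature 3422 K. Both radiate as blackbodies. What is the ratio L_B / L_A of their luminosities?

L_B/L_A ≈ 0.882

L = 4πR²σT⁴ ∝ R²T⁴, so L_B/L_A = (4.4/1.5)² × (3422/6048)⁴ = 8.60 × 0.102 = 0.882.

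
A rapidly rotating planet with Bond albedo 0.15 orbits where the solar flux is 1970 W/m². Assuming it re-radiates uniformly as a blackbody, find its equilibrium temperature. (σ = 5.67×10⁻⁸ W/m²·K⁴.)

T ≈ 293 K

Power absorbed = (1−a)S·πR²; power emitted = 4πR²σT⁴. Equating and cancelling πR²:
T = ((1−a)S / 4σ)^(1/4) = (1670 / (4 × 5.67×10⁻⁸))^(1/4) = (7.38×10^9)^(1/4).
T = 293 K.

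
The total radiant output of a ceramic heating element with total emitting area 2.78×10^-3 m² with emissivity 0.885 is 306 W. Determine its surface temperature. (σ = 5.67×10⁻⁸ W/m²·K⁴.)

T ≈ 1220 K

From P = εσAT⁴, T = (P / εσA)^(1/4) = (306 / (0.885 × 5.67×10⁻⁸ × 2.78×10^-3))^(1/4).
T = (2.19×10^12)^(1/4) = 1220 K.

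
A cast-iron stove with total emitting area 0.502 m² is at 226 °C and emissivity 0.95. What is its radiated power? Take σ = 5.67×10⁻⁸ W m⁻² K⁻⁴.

P ≈ 1680 W

226 °C = 499 K.
P = εσAT⁴ = 0.95 × 5.67×10⁻⁸ × 0.502 × (499)⁴ = 0.95 × 5.67×10⁻⁸ × 0.502 × 6.20×10^10.
P = 1680 W.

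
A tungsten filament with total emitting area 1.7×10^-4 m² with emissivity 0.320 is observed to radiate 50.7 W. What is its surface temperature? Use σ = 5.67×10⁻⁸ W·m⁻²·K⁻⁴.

From P = εσAT⁴, T = (P / εσA)^(1/4) = (50.7 / (0.320 × 5.67×10⁻⁸ × 1.70×10^-4))^(1/4).
T = (1.64×10^13)^(1/4) = 2010 K.

T ≈ 2010 K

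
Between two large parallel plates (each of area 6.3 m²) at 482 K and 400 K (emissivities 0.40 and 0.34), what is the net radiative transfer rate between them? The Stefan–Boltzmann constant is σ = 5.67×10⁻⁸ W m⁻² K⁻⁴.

Q ≈ 2280 W

For two large parallel gray plates, q = σ(T₁⁴ − T₂⁴) / (1/ε₁ + 1/ε₂ − 1).
1/ε₁ + 1/ε₂ − 1 = 1/0.40 + 1/0.34 − 1 = 4.441.
T₁⁴ − T₂⁴ = 5.40×10^10 − 2.56×10^10 = 2.84×10^10 K⁴.
q = 5.67×10⁻⁸ × 2.84×10^10 / 4.441 = 362 W/m².
Q = q·A = 362 × 6.3 = 2280 W.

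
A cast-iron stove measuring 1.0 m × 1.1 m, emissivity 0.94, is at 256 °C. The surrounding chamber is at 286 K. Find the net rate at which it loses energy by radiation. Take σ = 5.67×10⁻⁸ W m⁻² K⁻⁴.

Q ≈ 4200 W

A = 1.0 × 1.1 = 1.10 m².
Convert: 256 °C = 529 K.
Q = εσA(T⁴ − T_s⁴). T⁴ − T_s⁴ = (529)⁴ − (286)⁴ = 7.83×10^10 − 6.69×10^9 = 7.16×10^10 K⁴.
Q = 0.94 × 5.67×10⁻⁸ × 1.10 × 7.16×10^10 = 4200 W.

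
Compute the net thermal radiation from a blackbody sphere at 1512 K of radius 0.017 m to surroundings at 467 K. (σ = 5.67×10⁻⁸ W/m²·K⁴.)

Q ≈ 1070 W

A = 4πr² = 4π × (0.017)² = 3.63×10^-3 m².
Q = σA(T⁴ − T_s⁴). T⁴ − T_s⁴ = (1512)⁴ − (467)⁴ = 5.23×10^12 − 4.76×10^10 = 5.18×10^12 K⁴.
Q = 5.67×10⁻⁸ × 3.63×10^-3 × 5.18×10^12 = 1070 W.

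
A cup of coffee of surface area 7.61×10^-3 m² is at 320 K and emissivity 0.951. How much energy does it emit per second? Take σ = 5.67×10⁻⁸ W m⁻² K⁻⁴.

P ≈ 4.30 W

Stefan–Boltzmann: P = εσAT⁴ = 0.951 × 5.67×10⁻⁸ × 7.61×10^-3 × (320)⁴ = 0.951 × 5.67×10⁻⁸ × 7.61×10^-3 × 1.05×10^10.
P = 4.30 W.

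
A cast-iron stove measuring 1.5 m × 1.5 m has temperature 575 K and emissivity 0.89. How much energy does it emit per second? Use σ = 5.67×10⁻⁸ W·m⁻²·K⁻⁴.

P ≈ 12400 W

A = 1.5 × 1.5 = 2.25 m².
Stefan–Boltzmann: P = εσAT⁴ = 0.89 × 5.67×10⁻⁸ × 2.25 × (575)⁴ = 0.89 × 5.67×10⁻⁸ × 2.25 × 1.09×10^11.
P = 12400 W.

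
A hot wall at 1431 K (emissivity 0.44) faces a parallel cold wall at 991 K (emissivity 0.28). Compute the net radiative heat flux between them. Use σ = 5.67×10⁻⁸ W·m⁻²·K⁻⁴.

q ≈ 37800 W/m²

For two large parallel gray plates, q = σ(T₁⁴ − T₂⁴) / (1/ε₁ + 1/ε₂ − 1).
1/ε₁ + 1/ε₂ − 1 = 1/0.44 + 1/0.28 − 1 = 4.844.
T₁⁴ − T₂⁴ = 4.19×10^12 − 9.64×10^11 = 3.23×10^12 K⁴.
q = 5.67×10⁻⁸ × 3.23×10^12 / 4.844 = 37800 W/m².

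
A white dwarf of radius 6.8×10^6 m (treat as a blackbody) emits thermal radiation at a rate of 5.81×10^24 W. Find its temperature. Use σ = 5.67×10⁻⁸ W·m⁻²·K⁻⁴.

T ≈ 20500 K

A = 4πr² = 4π × (6.8×10^6)² = 5.81×10^14 m².
From P = σAT⁴, T = (P / σA)^(1/4) = (5.81×10^24 / (5.67×10⁻⁸ × 5.81×10^14))^(1/4).
T = (1.76×10^17)^(1/4) = 20500 K.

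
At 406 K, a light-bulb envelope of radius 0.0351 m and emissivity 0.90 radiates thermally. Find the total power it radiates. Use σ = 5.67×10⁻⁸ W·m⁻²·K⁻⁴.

A = 4πr² = 4π × (0.0351)² = 0.0155 m².
Stefan–Boltzmann: P = εσAT⁴ = 0.90 × 5.67×10⁻⁸ × 0.0155 × (406)⁴ = 0.90 × 5.67×10⁻⁸ × 0.0155 × 2.72×10^10.
P = 21.5 W.

P ≈ 21.5 W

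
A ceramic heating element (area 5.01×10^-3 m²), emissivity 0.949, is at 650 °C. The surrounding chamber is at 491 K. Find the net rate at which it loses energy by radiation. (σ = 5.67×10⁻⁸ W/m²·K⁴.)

Convert: 650 °C = 923 K.
Q = εσA(T⁴ − T_s⁴). T⁴ − T_s⁴ = (923)⁴ − (491)⁴ = 7.26×10^11 − 5.81×10^10 = 6.68×10^11 K⁴.
Q = 0.949 × 5.67×10⁻⁸ × 5.01×10^-3 × 6.68×10^11 = 180 W.

Q ≈ 180 W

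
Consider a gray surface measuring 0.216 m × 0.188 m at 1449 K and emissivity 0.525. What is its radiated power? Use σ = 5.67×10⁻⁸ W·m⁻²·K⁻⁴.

P ≈ 5330 W

A = 0.216 × 0.188 = 0.0406 m².
P = εσAT⁴ = 0.525 × 5.67×10⁻⁸ × 0.0406 × (1449)⁴ = 0.525 × 5.67×10⁻⁸ × 0.0406 × 4.41×10^12.
P = 5330 W.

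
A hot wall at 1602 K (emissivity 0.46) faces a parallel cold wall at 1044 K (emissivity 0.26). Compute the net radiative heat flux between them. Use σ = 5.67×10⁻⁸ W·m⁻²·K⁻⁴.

q ≈ 61000 W/m²

For two large parallel gray plates, q = σ(T₁⁴ − T₂⁴) / (1/ε₁ + 1/ε₂ − 1).
1/ε₁ + 1/ε₂ − 1 = 1/0.46 + 1/0.26 − 1 = 5.020.
T₁⁴ − T₂⁴ = 6.59×10^12 − 1.19×10^12 = 5.40×10^12 K⁴.
q = 5.67×10⁻⁸ × 5.40×10^12 / 5.020 = 61000 W/m².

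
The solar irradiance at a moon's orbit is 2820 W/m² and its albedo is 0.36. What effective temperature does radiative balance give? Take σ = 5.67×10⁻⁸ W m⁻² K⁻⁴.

T ≈ 299 K

Power absorbed = (1−a)S·πR²; power emitted = 4πR²σT⁴. Equating and cancelling πR²:
T = ((1−a)S / 4σ)^(1/4) = (1800 / (4 × 5.67×10⁻⁸))^(1/4) = (7.96×10^9)^(1/4).
T = 299 K.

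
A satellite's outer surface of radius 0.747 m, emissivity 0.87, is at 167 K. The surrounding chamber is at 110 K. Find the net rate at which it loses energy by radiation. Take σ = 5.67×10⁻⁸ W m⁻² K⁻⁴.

Q ≈ 218 W

A = 4πr² = 4π × (0.747)² = 7.01 m².
Q = εσA(T⁴ − T_s⁴). T⁴ − T_s⁴ = (167)⁴ − (110)⁴ = 7.78×10^8 − 1.46×10^8 = 6.31×10^8 K⁴.
Q = 0.87 × 5.67×10⁻⁸ × 7.01 × 6.31×10^8 = 218 W.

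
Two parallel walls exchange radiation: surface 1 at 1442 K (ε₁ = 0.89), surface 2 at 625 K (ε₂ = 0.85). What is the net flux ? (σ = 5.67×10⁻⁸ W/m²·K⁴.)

q ≈ 1.82×10^5 W/m²

For two large parallel gray plates, q = σ(T₁⁴ − T₂⁴) / (1/ε₁ + 1/ε₂ − 1).
1/ε₁ + 1/ε₂ − 1 = 1/0.89 + 1/0.85 − 1 = 1.300.
T₁⁴ − T₂⁴ = 4.32×10^12 − 1.53×10^11 = 4.17×10^12 K⁴.
q = 5.67×10⁻⁸ × 4.17×10^12 / 1.300 = 1.82×10^5 W/m².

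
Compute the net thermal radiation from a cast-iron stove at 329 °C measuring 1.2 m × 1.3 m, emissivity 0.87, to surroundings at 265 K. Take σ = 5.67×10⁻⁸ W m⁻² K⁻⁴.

A = 1.2 × 1.3 = 1.56 m².
Convert: 329 °C = 602 K.
Q = εσA(T⁴ − T_s⁴). T⁴ − T_s⁴ = (602)⁴ − (265)⁴ = 1.31×10^11 − 4.93×10^9 = 1.26×10^11 K⁴.
Q = 0.87 × 5.67×10⁻⁸ × 1.56 × 1.26×10^11 = 9730 W.

Q ≈ 9730 W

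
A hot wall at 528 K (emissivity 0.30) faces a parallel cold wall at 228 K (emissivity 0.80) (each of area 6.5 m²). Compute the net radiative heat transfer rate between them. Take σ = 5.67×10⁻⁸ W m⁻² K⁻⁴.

For two large parallel gray plates, q = σ(T₁⁴ − T₂⁴) / (1/ε₁ + 1/ε₂ − 1).
1/ε₁ + 1/ε₂ − 1 = 1/0.30 + 1/0.80 − 1 = 3.583.
T₁⁴ − T₂⁴ = 7.77×10^10 − 2.70×10^9 = 7.50×10^10 K⁴.
q = 5.67×10⁻⁸ × 7.50×10^10 / 3.583 = 1190 W/m².
Q = q·A = 1190 × 6.5 = 7720 W.

Q ≈ 7720 W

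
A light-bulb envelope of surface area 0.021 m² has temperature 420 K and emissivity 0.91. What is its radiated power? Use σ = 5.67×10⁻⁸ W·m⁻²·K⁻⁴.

Stefan–Boltzmann: P = εσAT⁴ = 0.91 × 5.67×10⁻⁸ × 0.0210 × (420)⁴ = 0.91 × 5.67×10⁻⁸ × 0.0210 × 3.11×10^10.
P = 33.7 W.

P ≈ 33.7 W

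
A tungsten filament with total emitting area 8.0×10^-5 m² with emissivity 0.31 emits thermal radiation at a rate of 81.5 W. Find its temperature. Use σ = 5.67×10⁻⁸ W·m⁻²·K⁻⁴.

From P = εσAT⁴, T = (P / εσA)^(1/4) = (81.5 / (0.31 × 5.67×10⁻⁸ × 8.00×10^-5))^(1/4).
T = (5.80×10^13)^(1/4) = 2760 K.

T ≈ 2760 K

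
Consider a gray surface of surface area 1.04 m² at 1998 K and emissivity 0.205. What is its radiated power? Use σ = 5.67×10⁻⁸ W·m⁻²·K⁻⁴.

P ≈ 1.93×10^5 W

Stefan–Boltzmann: P = εσAT⁴ = 0.205 × 5.67×10⁻⁸ × 1.04 × (1998)⁴ = 0.205 × 5.67×10⁻⁸ × 1.04 × 1.59×10^13.
P = 1.93×10^5 W.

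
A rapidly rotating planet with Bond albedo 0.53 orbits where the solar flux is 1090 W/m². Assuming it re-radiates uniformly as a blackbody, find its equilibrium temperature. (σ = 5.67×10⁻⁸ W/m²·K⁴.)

Power absorbed = (1−a)S·πR²; power emitted = 4πR²σT⁴. Equating and cancelling πR²:
T = ((1−a)S / 4σ)^(1/4) = (512 / (4 × 5.67×10⁻⁸))^(1/4) = (2.26×10^9)^(1/4).
T = 218 K.

T ≈ 218 K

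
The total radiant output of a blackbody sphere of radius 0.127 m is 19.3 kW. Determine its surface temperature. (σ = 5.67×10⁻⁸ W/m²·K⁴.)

T ≈ 1140 K

A = 4πr² = 4π × (0.127)² = 0.203 m².
From P = σAT⁴, T = (P / σA)^(1/4) = (19300 / (5.67×10⁻⁸ × 0.203))^(1/4).
T = (1.68×10^12)^(1/4) = 1140 K.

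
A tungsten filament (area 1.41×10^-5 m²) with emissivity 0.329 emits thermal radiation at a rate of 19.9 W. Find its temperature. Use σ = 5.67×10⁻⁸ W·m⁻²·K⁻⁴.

T ≈ 2950 K

From P = εσAT⁴, T = (P / εσA)^(1/4) = (19.9 / (0.329 × 5.67×10⁻⁸ × 1.41×10^-5))^(1/4).
T = (7.57×10^13)^(1/4) = 2950 K.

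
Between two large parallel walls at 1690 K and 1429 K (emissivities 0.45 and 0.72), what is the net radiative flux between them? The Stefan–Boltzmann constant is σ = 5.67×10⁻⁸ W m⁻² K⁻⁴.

q ≈ 86600 W/m²

For two large parallel gray plates, q = σ(T₁⁴ − T₂⁴) / (1/ε₁ + 1/ε₂ − 1).
1/ε₁ + 1/ε₂ − 1 = 1/0.45 + 1/0.72 − 1 = 2.611.
T₁⁴ − T₂⁴ = 8.16×10^12 − 4.17×10^12 = 3.99×10^12 K⁴.
q = 5.67×10⁻⁸ × 3.99×10^12 / 2.611 = 86600 W/m².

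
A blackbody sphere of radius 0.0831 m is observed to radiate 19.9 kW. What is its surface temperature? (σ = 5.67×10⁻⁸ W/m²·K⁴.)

A = 4πr² = 4π × (0.0831)² = 0.0868 m².
From P = σAT⁴, T = (P / σA)^(1/4) = (19900 / (5.67×10⁻⁸ × 0.0868))^(1/4).
T = (4.04×10^12)^(1/4) = 1420 K.

T ≈ 1420 K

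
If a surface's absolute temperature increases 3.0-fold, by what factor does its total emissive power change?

factor ≈ 81.0

P ∝ T⁴, so the power scales as (3.0)⁴ = 81.0.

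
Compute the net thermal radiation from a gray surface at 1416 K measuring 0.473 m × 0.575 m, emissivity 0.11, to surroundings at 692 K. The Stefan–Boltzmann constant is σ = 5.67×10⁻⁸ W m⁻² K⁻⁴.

Q ≈ 6430 W

A = 0.473 × 0.575 = 0.272 m².
Q = εσA(T⁴ − T_s⁴). T⁴ − T_s⁴ = (1416)⁴ − (692)⁴ = 4.02×10^12 − 2.29×10^11 = 3.79×10^12 K⁴.
Q = 0.11 × 5.67×10⁻⁸ × 0.272 × 3.79×10^12 = 6430 W.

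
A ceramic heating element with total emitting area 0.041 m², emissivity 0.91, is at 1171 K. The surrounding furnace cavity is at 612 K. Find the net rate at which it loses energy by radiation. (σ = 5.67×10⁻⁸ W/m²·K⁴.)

Q = εσA(T⁴ − T_s⁴). T⁴ − T_s⁴ = (1171)⁴ − (612)⁴ = 1.88×10^12 − 1.40×10^11 = 1.74×10^12 K⁴.
Q = 0.91 × 5.67×10⁻⁸ × 0.0410 × 1.74×10^12 = 3680 W.

Q ≈ 3680 W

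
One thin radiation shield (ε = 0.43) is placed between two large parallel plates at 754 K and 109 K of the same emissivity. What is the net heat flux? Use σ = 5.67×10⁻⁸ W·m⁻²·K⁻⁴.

q ≈ 2510 W/m²

Each of the 2 gaps contributes resistance (2/ε − 1) = 2/0.43 − 1 = 3.651; total = 7.302.
q = σ(T₁⁴ − T₂⁴) / 7.302 = 5.67×10⁻⁸ × 3.23×10^11 / 7.302 = 2510 W/m².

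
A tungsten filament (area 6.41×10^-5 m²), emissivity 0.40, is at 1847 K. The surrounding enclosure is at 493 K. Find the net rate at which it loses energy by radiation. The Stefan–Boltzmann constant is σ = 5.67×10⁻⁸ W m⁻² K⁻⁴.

Q ≈ 16.8 W

Q = εσA(T⁴ − T_s⁴). T⁴ − T_s⁴ = (1847)⁴ − (493)⁴ = 1.16×10^13 − 5.91×10^10 = 1.16×10^13 K⁴.
Q = 0.40 × 5.67×10⁻⁸ × 6.41×10^-5 × 1.16×10^13 = 16.8 W.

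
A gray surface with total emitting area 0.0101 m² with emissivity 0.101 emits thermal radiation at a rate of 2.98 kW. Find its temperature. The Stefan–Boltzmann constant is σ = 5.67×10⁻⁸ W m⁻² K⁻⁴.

T ≈ 2680 K

From P = εσAT⁴, T = (P / εσA)^(1/4) = (2980 / (0.101 × 5.67×10⁻⁸ × 0.0101))^(1/4).
T = (5.15×10^13)^(1/4) = 2680 K.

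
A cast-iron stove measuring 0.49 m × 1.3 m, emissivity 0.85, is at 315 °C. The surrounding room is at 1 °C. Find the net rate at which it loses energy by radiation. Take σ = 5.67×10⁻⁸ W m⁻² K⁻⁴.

A = 0.49 × 1.3 = 0.637 m².
Convert: 315 °C = 588 K; 1 °C = 274 K.
Q = εσA(T⁴ − T_s⁴). T⁴ − T_s⁴ = (588)⁴ − (274)⁴ = 1.20×10^11 − 5.64×10^9 = 1.14×10^11 K⁴.
Q = 0.85 × 5.67×10⁻⁸ × 0.637 × 1.14×10^11 = 3500 W.

Q ≈ 3500 W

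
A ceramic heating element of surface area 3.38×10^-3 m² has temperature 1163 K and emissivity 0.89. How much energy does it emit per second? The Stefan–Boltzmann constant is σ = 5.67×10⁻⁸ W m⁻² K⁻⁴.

P = εσAT⁴ = 0.89 × 5.67×10⁻⁸ × 3.38×10^-3 × (1163)⁴ = 0.89 × 5.67×10⁻⁸ × 3.38×10^-3 × 1.83×10^12.
P = 312 W.

P ≈ 312 W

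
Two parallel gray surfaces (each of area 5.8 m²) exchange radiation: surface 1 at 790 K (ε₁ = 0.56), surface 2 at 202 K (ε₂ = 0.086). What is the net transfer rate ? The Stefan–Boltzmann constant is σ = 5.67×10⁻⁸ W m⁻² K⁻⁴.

For two large parallel gray plates, q = σ(T₁⁴ − T₂⁴) / (1/ε₁ + 1/ε₂ − 1).
1/ε₁ + 1/ε₂ − 1 = 1/0.56 + 1/0.086 − 1 = 12.41.
T₁⁴ − T₂⁴ = 3.90×10^11 − 1.66×10^9 = 3.88×10^11 K⁴.
q = 5.67×10⁻⁸ × 3.88×10^11 / 12.41 = 1770 W/m².
Q = q·A = 1770 × 5.8 = 10300 W.

Q ≈ 10300 W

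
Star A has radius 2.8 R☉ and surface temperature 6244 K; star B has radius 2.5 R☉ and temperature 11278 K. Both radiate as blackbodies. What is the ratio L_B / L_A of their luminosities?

L_B/L_A ≈ 8.48

L = 4πR²σT⁴ ∝ R²T⁴, so L_B/L_A = (2.5/2.8)² × (11278/6244)⁴ = 0.797 × 10.6 = 8.48.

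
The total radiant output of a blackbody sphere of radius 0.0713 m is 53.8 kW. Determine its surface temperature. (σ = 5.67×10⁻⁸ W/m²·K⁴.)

T ≈ 1960 K

A = 4πr² = 4π × (0.0713)² = 0.0639 m².
From P = σAT⁴, T = (P / σA)^(1/4) = (53800 / (5.67×10⁻⁸ × 0.0639))^(1/4).
T = (1.49×10^13)^(1/4) = 1960 K.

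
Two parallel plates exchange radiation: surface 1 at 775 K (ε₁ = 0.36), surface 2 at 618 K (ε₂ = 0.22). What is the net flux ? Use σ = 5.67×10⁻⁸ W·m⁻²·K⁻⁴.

For two large parallel gray plates, q = σ(T₁⁴ − T₂⁴) / (1/ε₁ + 1/ε₂ − 1).
1/ε₁ + 1/ε₂ − 1 = 1/0.36 + 1/0.22 − 1 = 6.323.
T₁⁴ − T₂⁴ = 3.61×10^11 − 1.46×10^11 = 2.15×10^11 K⁴.
q = 5.67×10⁻⁸ × 2.15×10^11 / 6.323 = 1930 W/m².

q ≈ 1930 W/m²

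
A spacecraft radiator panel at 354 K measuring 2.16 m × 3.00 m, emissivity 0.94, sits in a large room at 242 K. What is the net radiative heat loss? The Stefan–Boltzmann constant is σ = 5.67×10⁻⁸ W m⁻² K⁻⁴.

A = 2.16 × 3.00 = 6.48 m².
Q = εσA(T⁴ − T_s⁴). T⁴ − T_s⁴ = (354)⁴ − (242)⁴ = 1.57×10^10 − 3.43×10^9 = 1.23×10^10 K⁴.
Q = 0.94 × 5.67×10⁻⁸ × 6.48 × 1.23×10^10 = 4240 W.

Q ≈ 4240 W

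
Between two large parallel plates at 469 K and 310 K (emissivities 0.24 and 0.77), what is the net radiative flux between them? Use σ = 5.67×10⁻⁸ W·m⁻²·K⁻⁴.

For two large parallel gray plates, q = σ(T₁⁴ − T₂⁴) / (1/ε₁ + 1/ε₂ − 1).
1/ε₁ + 1/ε₂ − 1 = 1/0.24 + 1/0.77 − 1 = 4.465.
T₁⁴ − T₂⁴ = 4.84×10^10 − 9.24×10^9 = 3.91×10^10 K⁴.
q = 5.67×10⁻⁸ × 3.91×10^10 / 4.465 = 497 W/m².

q ≈ 497 W/m²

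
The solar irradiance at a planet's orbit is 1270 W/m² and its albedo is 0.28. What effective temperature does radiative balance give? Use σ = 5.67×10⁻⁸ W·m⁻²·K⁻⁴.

Power absorbed = (1−a)S·πR²; power emitted = 4πR²σT⁴. Equating and cancelling πR²:
T = ((1−a)S / 4σ)^(1/4) = (914 / (4 × 5.67×10⁻⁸))^(1/4) = (4.03×10^9)^(1/4).
T = 252 K.

T ≈ 252 K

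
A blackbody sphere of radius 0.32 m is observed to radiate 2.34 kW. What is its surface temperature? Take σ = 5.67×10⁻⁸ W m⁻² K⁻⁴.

T ≈ 423 K

A = 4πr² = 4π × (0.32)² = 1.29 m².
From P = σAT⁴, T = (P / σA)^(1/4) = (2340 / (5.67×10⁻⁸ × 1.29))^(1/4).
T = (3.21×10^10)^(1/4) = 423 K.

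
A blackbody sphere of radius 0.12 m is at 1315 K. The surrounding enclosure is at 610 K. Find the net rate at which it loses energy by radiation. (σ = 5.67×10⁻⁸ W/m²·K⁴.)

A = 4πr² = 4π × (0.12)² = 0.181 m².
Q = σA(T⁴ − T_s⁴). T⁴ − T_s⁴ = (1315)⁴ − (610)⁴ = 2.99×10^12 − 1.38×10^11 = 2.85×10^12 K⁴.
Q = 5.67×10⁻⁸ × 0.181 × 2.85×10^12 = 29300 W.

Q ≈ 29300 W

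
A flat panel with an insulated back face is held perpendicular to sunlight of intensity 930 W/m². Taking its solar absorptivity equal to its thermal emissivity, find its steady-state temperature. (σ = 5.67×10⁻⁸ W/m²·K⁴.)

T ≈ 358 K

Absorbed flux αS = emitted flux εσT⁴ (one radiating face); with α = ε, T = (S/σ)^(1/4).
T = (930 / 5.67×10⁻⁸)^(1/4) = (1.64×10^10)^(1/4).
T = 358 K.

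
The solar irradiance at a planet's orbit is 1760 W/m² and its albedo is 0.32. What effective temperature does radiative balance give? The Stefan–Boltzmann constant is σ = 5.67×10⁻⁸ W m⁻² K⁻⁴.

Power absorbed = (1−a)S·πR²; power emitted = 4πR²σT⁴. Equating and cancelling πR²:
T = ((1−a)S / 4σ)^(1/4) = (1200 / (4 × 5.67×10⁻⁸))^(1/4) = (5.28×10^9)^(1/4).
T = 270 K.

T ≈ 270 K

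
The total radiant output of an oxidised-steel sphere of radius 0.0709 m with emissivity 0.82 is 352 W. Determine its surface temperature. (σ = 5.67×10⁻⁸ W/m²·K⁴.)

T ≈ 588 K

A = 4πr² = 4π × (0.0709)² = 0.0632 m².
From P = εσAT⁴, T = (P / εσA)^(1/4) = (352 / (0.82 × 5.67×10⁻⁸ × 0.0632))^(1/4).
T = (1.20×10^11)^(1/4) = 588 K.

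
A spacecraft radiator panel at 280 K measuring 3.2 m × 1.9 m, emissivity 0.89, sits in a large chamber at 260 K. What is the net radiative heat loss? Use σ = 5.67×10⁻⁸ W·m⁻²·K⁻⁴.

A = 3.2 × 1.9 = 6.08 m².
Q = εσA(T⁴ − T_s⁴). T⁴ − T_s⁴ = (280)⁴ − (260)⁴ = 6.15×10^9 − 4.57×10^9 = 1.58×10^9 K⁴.
Q = 0.89 × 5.67×10⁻⁸ × 6.08 × 1.58×10^9 = 484 W.

Q ≈ 484 W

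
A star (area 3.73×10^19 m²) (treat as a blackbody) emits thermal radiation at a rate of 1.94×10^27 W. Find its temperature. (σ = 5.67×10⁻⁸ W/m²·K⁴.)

From P = σAT⁴, T = (P / σA)^(1/4) = (1.94×10^27 / (5.67×10⁻⁸ × 3.73×10^19))^(1/4).
T = (9.17×10^14)^(1/4) = 5500 K.

T ≈ 5500 K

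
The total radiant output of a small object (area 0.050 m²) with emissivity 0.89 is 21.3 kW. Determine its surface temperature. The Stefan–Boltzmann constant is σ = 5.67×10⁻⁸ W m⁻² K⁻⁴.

From P = εσAT⁴, T = (P / εσA)^(1/4) = (21300 / (0.89 × 5.67×10⁻⁸ × 0.0500))^(1/4).
T = (8.44×10^12)^(1/4) = 1700 K.

T ≈ 1700 K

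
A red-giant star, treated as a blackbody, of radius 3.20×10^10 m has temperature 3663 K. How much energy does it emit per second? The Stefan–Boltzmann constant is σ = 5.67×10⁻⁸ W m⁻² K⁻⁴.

P ≈ 1.31×10^29 W

A = 4πr² = 4π × (3.20×10^10)² = 1.29×10^22 m².
P = σAT⁴ = 5.67×10⁻⁸ × 1.29×10^22 × (3663)⁴ = 5.67×10⁻⁸ × 1.29×10^22 × 1.80×10^14.
P = 1.31×10^29 W.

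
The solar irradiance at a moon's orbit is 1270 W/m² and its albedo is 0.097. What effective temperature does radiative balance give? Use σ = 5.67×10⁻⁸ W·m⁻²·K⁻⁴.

T ≈ 267 K

Power absorbed = (1−a)S·πR²; power emitted = 4πR²σT⁴. Equating and cancelling πR²:
T = ((1−a)S / 4σ)^(1/4) = (1150 / (4 × 5.67×10⁻⁸))^(1/4) = (5.06×10^9)^(1/4).
T = 267 K.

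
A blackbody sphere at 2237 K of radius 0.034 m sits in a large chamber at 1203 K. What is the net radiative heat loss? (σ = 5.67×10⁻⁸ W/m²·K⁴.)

A = 4πr² = 4π × (0.034)² = 0.0145 m².
Q = σA(T⁴ − T_s⁴). T⁴ − T_s⁴ = (2237)⁴ − (1203)⁴ = 2.50×10^13 − 2.09×10^12 = 2.29×10^13 K⁴.
Q = 5.67×10⁻⁸ × 0.0145 × 2.29×10^13 = 18900 W.

Q ≈ 18900 W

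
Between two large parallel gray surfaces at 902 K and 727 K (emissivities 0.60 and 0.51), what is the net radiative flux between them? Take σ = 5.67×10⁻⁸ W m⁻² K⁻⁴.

q ≈ 8260 W/m²

For two large parallel gray plates, q = σ(T₁⁴ − T₂⁴) / (1/ε₁ + 1/ε₂ − 1).
1/ε₁ + 1/ε₂ − 1 = 1/0.60 + 1/0.51 − 1 = 2.627.
T₁⁴ − T₂⁴ = 6.62×10^11 − 2.79×10^11 = 3.83×10^11 K⁴.
q = 5.67×10⁻⁸ × 3.83×10^11 / 2.627 = 8260 W/m².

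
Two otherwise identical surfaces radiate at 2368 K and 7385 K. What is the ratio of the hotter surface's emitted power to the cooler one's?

P ∝ T⁴, so the ratio is (7385/2368)⁴ = (3.119)⁴ = 94.6.

ratio ≈ 94.6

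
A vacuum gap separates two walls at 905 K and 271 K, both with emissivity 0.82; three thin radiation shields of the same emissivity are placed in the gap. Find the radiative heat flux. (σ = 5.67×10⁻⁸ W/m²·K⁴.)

Each of the 4 gaps contributes resistance (2/ε − 1) = 2/0.82 − 1 = 1.439; total = 5.756.
q = σ(T₁⁴ − T₂⁴) / 5.756 = 5.67×10⁻⁸ × 6.65×10^11 / 5.756 = 6550 W/m².

q ≈ 6550 W/m²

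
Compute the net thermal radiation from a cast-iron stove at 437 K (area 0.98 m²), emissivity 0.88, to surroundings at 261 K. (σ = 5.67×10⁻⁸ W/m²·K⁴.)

Q = εσA(T⁴ − T_s⁴). T⁴ − T_s⁴ = (437)⁴ − (261)⁴ = 3.65×10^10 − 4.64×10^9 = 3.18×10^10 K⁴.
Q = 0.88 × 5.67×10⁻⁸ × 0.980 × 3.18×10^10 = 1560 W.

Q ≈ 1560 W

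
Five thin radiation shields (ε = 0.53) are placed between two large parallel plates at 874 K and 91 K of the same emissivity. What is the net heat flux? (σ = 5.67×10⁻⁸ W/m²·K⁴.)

Each of the 6 gaps contributes resistance (2/ε − 1) = 2/0.53 − 1 = 2.774; total = 16.64.
q = σ(T₁⁴ − T₂⁴) / 16.64 = 5.67×10⁻⁸ × 5.83×10^11 / 16.64 = 1990 W/m².

q ≈ 1990 W/m²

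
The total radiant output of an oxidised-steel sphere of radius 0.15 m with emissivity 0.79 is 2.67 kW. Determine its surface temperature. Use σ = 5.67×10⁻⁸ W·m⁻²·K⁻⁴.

A = 4πr² = 4π × (0.15)² = 0.283 m².
From P = εσAT⁴, T = (P / εσA)^(1/4) = (2670 / (0.79 × 5.67×10⁻⁸ × 0.283))^(1/4).
T = (2.11×10^11)^(1/4) = 678 K.

T ≈ 678 K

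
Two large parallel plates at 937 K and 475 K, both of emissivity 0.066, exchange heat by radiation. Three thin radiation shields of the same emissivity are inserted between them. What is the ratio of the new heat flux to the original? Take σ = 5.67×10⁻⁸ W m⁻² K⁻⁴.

With N identical shields there are N+1 = 4 gaps in series, each with the same radiative resistance, so the flux falls to 1/(N+1) of its unshielded value.

ratio ≈ 0.250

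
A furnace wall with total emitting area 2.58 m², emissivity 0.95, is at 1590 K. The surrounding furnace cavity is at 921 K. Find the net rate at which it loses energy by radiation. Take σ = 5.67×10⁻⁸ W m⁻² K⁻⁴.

Q ≈ 7.88×10^5 W

Q = εσA(T⁴ − T_s⁴). T⁴ − T_s⁴ = (1590)⁴ − (921)⁴ = 6.39×10^12 − 7.20×10^11 = 5.67×10^12 K⁴.
Q = 0.95 × 5.67×10⁻⁸ × 2.58 × 5.67×10^12 = 7.88×10^5 W.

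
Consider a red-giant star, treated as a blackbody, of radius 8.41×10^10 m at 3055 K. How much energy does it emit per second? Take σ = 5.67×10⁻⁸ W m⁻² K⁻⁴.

A = 4πr² = 4π × (8.41×10^10)² = 8.89×10^22 m².
P = σAT⁴ = 5.67×10⁻⁸ × 8.89×10^22 × (3055)⁴ = 5.67×10⁻⁸ × 8.89×10^22 × 8.71×10^13.
P = 4.39×10^29 W.

P ≈ 4.39×10^29 W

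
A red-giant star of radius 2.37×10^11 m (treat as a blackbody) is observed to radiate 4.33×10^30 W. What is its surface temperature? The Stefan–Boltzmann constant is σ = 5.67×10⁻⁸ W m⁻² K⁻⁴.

T ≈ 3230 K

A = 4πr² = 4π × (2.37×10^11)² = 7.06×10^23 m².
From P = σAT⁴, T = (P / σA)^(1/4) = (4.33×10^30 / (5.67×10⁻⁸ × 7.06×10^23))^(1/4).
T = (1.08×10^14)^(1/4) = 3230 K.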